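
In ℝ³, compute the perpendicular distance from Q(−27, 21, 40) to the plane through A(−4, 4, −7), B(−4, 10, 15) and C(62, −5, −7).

1

AB = (0, 6, 22) and AC = (66, −9, 0), so a normal is n = AB × AC = (198, 1452, −396).
n = (198, 1452, −396); n·P − 7788 = 1518; |n| = 1518; distance = 1518/1518 = 1.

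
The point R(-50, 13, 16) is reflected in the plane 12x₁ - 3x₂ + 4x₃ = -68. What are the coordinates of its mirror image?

(22, -5, 40)

n = (12, -3, 4), |n|² = 169, n·R − (-68) = -507, so t = -507/169 = -3.
Foot F = R − (-3)·n = (-14, 4, 28); the reflection is 2F − R = (22, -5, 40).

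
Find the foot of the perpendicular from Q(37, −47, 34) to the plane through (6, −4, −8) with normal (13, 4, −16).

The perpendicular from Q has direction n = (13, 4, −16): r = (37, −47, 34) + μ(13, 4, −16).
Substitute into the plane: n·(Q + μn) = 190 gives -251 + 441μ = 190, so μ = 1.
Foot = (37, −47, 34) + 1·(13, 4, −16) = (50, −43, 18).

(50, -43, 18)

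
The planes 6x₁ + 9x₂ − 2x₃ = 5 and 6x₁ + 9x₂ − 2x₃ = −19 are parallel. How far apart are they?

With common normal n = (6, 9, −2) (|n| = 11), the distance is |5 − (-19)|/|n| = 24/11.

24/11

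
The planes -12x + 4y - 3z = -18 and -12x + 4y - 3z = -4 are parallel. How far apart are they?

14/13

Both planes have normal n = (-12, 4, -3), |n| = 13. Any point on the first plane is at distance |(-4) − (-18)|/|n| = 14/13 from the second.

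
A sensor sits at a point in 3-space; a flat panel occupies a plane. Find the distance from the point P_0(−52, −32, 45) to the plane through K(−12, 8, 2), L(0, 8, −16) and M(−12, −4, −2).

KL = (12, 0, −18) and KM = (0, −12, −4), so a normal is n = KL × KM = (−216, 48, −144).
d = |(-216)·(-52) + 48·(-32) + (-144)·45 − 2688| / √(46656 + 2304 + 20736) = |528| / 264 = 2.

2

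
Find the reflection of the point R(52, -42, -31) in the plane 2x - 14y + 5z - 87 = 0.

(44, 14, -51)

With n = (2, -14, 5), the signed offset is (n·R − 87)/|n|² = 450/225 = 2.
R' = R − 2t·n = (52, -42, -31) − 4·(2, -14, 5) = (44, 14, -51).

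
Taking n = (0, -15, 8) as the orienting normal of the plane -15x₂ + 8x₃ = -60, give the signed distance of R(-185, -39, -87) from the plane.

n·R − (-60) = -51.
|n| = 17, so the signed distance is -51/17 = -3.

-3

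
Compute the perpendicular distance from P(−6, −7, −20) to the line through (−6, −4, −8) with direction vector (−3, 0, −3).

Direction vector d = (−3, 0, −3).
AP = (0, −3, −12), and AP × d = (9, 36, −9).
|AP × d|² = 1458 and |d|² = 18, so the distance is √(1458/18) = √81 = 9.

9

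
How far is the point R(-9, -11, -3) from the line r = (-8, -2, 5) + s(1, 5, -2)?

2√29

Direction vector d = (1, 5, -2).
AP = (-1, -9, -8); AP·d = -30, |AP|² = 146, |d|² = 30.
distance² = |AP|² − (AP·d)²/|d|² = 146 − 900/30 = 116, so the distance is 2√29.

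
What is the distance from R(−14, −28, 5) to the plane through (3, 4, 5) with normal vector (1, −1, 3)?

The plane has equation n·(r − (3, 4, 5)) = 0, i.e. n·r = 14.
d = |1·(-14) + (-1)·(-28) + 3·5 − 14| / √(1 + 1 + 9) = |15| / √11 = 15√11/11.

15/√11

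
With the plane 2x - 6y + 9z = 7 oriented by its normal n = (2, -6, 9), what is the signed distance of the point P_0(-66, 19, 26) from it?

n·P_0 − 7 = -19.
|n| = 11, so the signed distance is -19/11.

-19/11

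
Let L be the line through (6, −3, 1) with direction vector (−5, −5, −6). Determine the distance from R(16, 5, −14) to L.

Direction vector d = (−5, −5, −6).
AP = (10, 8, −15); AP·d = 0, |AP|² = 389, |d|² = 86.
distance² = |AP|² − (AP·d)²/|d|² = 389 − 0/86 = 389, so the distance is √389.

√389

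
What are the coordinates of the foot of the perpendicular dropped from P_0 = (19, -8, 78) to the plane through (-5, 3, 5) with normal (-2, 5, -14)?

n = (-2, 5, -14), |n|² = 225, and n·P_0 − (-45) = -1125.
t = -1125/225 = -5, so the foot is P_0 − t·n = (19, -8, 78) − (-5)·(-2, 5, -14) = (9, 17, 8).

(9, 17, 8)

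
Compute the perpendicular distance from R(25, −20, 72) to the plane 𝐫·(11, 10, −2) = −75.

2/5

Normal vector n = (11, 10, −2), and n·(25, −20, 72) − (−75) = 6.
|n| = √(121 + 100 + 4) = 15, so the distance is |6|/15 = 2/5.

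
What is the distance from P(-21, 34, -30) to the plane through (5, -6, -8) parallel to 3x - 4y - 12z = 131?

2

Parallel planes share the normal n = (3, -4, -12); since (5, -6, -8) lies on the plane, its equation is 3x - 4y - 12z = 135.
n = (3, -4, -12); n·P − 135 = 26; |n| = 13; distance = 26/13 = 2.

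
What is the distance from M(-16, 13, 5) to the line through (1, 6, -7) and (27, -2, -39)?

√41

A direction vector is d = (26, -8, -32).
AP = (-17, 7, 12); AP·d = -882, |AP|² = 482, |d|² = 1764.
distance² = |AP|² − (AP·d)²/|d|² = 482 − 777924/1764 = 41, so the distance is √41.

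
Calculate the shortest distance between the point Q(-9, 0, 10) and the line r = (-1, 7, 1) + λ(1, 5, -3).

3√6

Direction vector d = (1, 5, -3).
AP = (-8, -7, 9); AP·d = -70, |AP|² = 194, |d|² = 35.
distance² = |AP|² − (AP·d)²/|d|² = 194 − 4900/35 = 54, so the distance is 3√6.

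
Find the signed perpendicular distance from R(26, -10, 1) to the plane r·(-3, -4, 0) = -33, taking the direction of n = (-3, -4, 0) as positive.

n·R − (-33) = -5.
|n| = 5, so the signed distance is -5/5 = -1.

-1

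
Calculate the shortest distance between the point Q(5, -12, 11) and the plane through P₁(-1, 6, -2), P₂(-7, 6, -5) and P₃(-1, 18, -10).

12/√61

P₁P₂ = (-6, 0, -3) and P₁P₃ = (0, 12, -8), so a normal is n = P₁P₂ × P₁P₃ = (36, -48, -72).
d = |36·5 + (-48)·(-12) + (-72)·11 − (-180)| / √(1296 + 2304 + 5184) = |144| / (12√61) = 12√61/61.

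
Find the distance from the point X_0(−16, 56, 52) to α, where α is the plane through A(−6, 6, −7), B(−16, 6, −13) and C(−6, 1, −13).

AB = (−10, 0, −6) and AC = (0, −5, −6), so a normal is n = AB × AC = (−30, −60, 50).
Then n·(−16, 56, 52) − (−530) = 250.
|n| = √(900 + 3600 + 2500) = 10√70, so the distance is |250|/(10√70) = 5√70/14.

5√70/14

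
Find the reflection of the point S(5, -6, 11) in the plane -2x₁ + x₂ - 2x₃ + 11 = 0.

With n = (-2, 1, -2), the signed offset is (n·S − (-11))/|n|² = -27/9 = -3.
S' = S − 2t·n = (5, -6, 11) − (-6)·(-2, 1, -2) = (-7, 0, -1).

(-7, 0, -1)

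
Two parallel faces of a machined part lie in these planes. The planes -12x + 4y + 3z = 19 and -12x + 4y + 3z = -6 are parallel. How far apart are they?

Both planes have normal n = (-12, 4, 3), |n| = 13. Any point on the first plane is at distance |(-6) − 19|/|n| = 25/13 from the second.

25/13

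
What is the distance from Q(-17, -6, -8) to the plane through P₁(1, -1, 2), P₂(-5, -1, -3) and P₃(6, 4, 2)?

5√86/86

P₁P₂ = (-6, 0, -5) and P₁P₃ = (5, 5, 0), so a normal is n = P₁P₂ × P₁P₃ = (25, -25, -30).
Then n·(-17, -6, -8) - (-10) = -25.
|n| = √(625 + 625 + 900) = 5√86, so the distance is |-25|/(5√86) = 5√86/86.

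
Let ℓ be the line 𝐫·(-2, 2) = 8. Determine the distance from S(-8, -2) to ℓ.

√2

The normal to the line is n = (-2, 2) with |n| = 2√2.
|n·S − 8| = |12 − 8| = 4, so the distance is 4/(2√2) = √2.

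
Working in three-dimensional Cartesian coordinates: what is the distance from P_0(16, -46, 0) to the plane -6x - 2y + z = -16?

12/√41

n = (-6, -2, 1); n·P − (-16) = 12; |n| = √41; distance = 12/√41.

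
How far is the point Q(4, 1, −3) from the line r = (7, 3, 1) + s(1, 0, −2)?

Direction vector d = (1, 0, −2).
AP = (−3, −2, −4), and AP × d = (4, −10, 2).
|AP × d|² = 120 and |d|² = 5, so the distance is √(120/5) = √24 = 2√6.

2√6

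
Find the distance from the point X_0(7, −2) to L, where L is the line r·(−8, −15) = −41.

d = |(-8)·7 + (-15)·(-2) − (-41)| / √(64 + 225) = |15|/17 = 15/17.

15/17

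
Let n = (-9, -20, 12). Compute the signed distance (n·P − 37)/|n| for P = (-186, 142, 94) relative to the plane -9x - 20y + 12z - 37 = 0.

-3

n·P − 37 = -75.
|n| = 25, so the signed distance is -75/25 = -3.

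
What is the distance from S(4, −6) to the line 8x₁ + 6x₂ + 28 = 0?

12/5

The normal to the line is n = (8, 6) with |n| = 10.
|n·S − (-28)| = |-4 − (-28)| = 24, so the distance is 24/10 = 12/5.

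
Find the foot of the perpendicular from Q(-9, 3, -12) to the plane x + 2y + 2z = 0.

n = (1, 2, 2), |n|² = 9, and n·Q − 0 = -27.
t = -27/9 = -3, so the foot is Q − t·n = (-9, 3, -12) − (-3)·(1, 2, 2) = (-6, 9, -6).

(-6, 9, -6)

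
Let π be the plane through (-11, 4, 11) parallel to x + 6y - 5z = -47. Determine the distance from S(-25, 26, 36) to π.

7/√62

Parallel planes share the normal n = (1, 6, -5); since (-11, 4, 11) lies on the plane, its equation is x + 6y - 5z = -42.
d = |1·(-25) + 6·26 + (-5)·36 − (-42)| / √(1 + 36 + 25) = |-7| / √62 = 7/√62.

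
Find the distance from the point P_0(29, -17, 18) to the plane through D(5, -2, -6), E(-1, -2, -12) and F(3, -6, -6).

5

DE = (-6, 0, -6) and DF = (-2, -4, 0), so a normal is n = DE × DF = (-24, 12, 24).
d = |(-24)·29 + 12·(-17) + 24·18 − (-288)| / √(576 + 144 + 576) = |-180| / 36 = 5.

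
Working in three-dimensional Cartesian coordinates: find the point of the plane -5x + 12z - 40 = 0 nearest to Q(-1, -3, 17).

The perpendicular from Q has direction n = (-5, 0, 12): r = (-1, -3, 17) + μ(-5, 0, 12).
Substitute into the plane: n·(Q + μn) = 40 gives 209 + 169μ = 40, so μ = -1.
Foot = (-1, -3, 17) + (-1)·(-5, 0, 12) = (4, -3, 5).

(4, -3, 5)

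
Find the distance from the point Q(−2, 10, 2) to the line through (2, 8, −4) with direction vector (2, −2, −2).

2√2

Direction vector d = (2, −2, −2).
AP = (−4, 2, 6); AP·d = -24, |AP|² = 56, |d|² = 12.
distance² = |AP|² − (AP·d)²/|d|² = 56 − 576/12 = 8, so the distance is 2√2.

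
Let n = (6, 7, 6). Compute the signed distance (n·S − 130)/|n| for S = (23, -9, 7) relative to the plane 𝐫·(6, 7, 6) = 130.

n·S − 130 = -13.
|n| = 11, so the signed distance is -13/11.

-13/11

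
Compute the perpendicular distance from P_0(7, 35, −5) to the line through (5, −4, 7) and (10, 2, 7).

3√77

A direction vector is d = (5, 6, 0).
AP = (2, 39, −12); AP·d = 244, |AP|² = 1669, |d|² = 61.
distance² = |AP|² − (AP·d)²/|d|² = 1669 − 59536/61 = 693, so the distance is 3√77.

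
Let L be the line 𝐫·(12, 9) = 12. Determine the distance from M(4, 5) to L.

d = |12·4 + 9·5 − 12| / √(144 + 81) = |81|/15 = 27/5.

27/5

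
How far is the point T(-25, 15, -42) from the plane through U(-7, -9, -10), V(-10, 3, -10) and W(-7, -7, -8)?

UV = (-3, 12, 0) and UW = (0, 2, 2), so a normal is n = UV × UW = (24, 6, -6).
Then n·(-25, 15, -42) - (-162) = -96.
|n| = √(576 + 36 + 36) = 18√2, so the distance is |-96|/(18√2) = 8√2/3.

8√2/3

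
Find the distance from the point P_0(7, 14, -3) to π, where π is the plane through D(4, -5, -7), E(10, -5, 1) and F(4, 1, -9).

DE = (6, 0, 8) and DF = (0, 6, -2), so a normal is n = DE × DF = (-48, 12, 36).
Then n·(7, 14, -3) - (-504) = 228.
|n| = √(2304 + 144 + 1296) = 12√26, so the distance is |228|/(12√26) = 19√26/26.

19√26/26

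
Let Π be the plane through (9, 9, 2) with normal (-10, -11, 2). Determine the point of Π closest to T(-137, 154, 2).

(-143, 737/5, 16/5)

n = (-10, -11, 2), |n|² = 225, and n·T − (-185) = -135.
t = -135/225 = -3/5, so the foot is T − t·n = (-137, 154, 2) − (-3/5)·(-10, -11, 2) = (-143, 737/5, 16/5).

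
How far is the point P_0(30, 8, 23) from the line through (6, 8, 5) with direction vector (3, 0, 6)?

Direction vector d = (3, 0, 6).
AP = (24, 0, 18); AP·d = 180, |AP|² = 900, |d|² = 45.
distance² = |AP|² − (AP·d)²/|d|² = 900 − 32400/45 = 180, so the distance is 6√5.

6√5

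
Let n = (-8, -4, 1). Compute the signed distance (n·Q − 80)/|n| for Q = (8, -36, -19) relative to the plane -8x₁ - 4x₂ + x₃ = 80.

-19/9

n·Q − 80 = -19.
|n| = 9, so the signed distance is -19/9.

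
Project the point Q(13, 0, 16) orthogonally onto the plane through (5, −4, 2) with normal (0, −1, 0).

The perpendicular from Q has direction n = (0, −1, 0): r = (13, 0, 16) + μ(0, −1, 0).
Substitute into the plane: n·(Q + μn) = 4 gives 0 + 1μ = 4, so μ = 4.
Foot = (13, 0, 16) + 4·(0, −1, 0) = (13, −4, 16).

(13, -4, 16)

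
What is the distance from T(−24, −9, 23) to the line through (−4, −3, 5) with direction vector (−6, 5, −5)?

Direction vector d = (−6, 5, −5).
AP = (−20, −6, 18); AP·d = 0, |AP|² = 760, |d|² = 86.
distance² = |AP|² − (AP·d)²/|d|² = 760 − 0/86 = 760, so the distance is 2√190.

2√190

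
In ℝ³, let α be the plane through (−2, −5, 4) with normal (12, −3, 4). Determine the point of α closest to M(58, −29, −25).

(10, -17, -41)

The perpendicular from M has direction n = (12, −3, 4): r = (58, −29, −25) + μ(12, −3, 4).
Substitute into the plane: n·(M + μn) = 7 gives 683 + 169μ = 7, so μ = -4.
Foot = (58, −29, −25) + (-4)·(12, −3, 4) = (10, −17, −41).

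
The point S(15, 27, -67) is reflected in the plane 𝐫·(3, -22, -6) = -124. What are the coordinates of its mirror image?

(351/23, 577/23, -1553/23)

With n = (3, -22, -6), the signed offset is (n·S − (-124))/|n|² = -23/529 = -1/23.
S' = S − 2t·n = (15, 27, -67) − (-2/23)·(3, -22, -6) = (351/23, 577/23, -1553/23).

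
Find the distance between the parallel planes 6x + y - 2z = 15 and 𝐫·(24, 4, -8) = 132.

Divide the second equation by 4 to match normals: 6x + y - 2z = 33.
With common normal n = (6, 1, -2) (|n| = √41), the distance is |15 − 33|/|n| = 18/√41 = 18√41/41.

18/√41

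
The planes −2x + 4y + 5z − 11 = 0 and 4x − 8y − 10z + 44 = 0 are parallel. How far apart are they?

Divide the second equation by -2 to match normals: −2x + 4y + 5z = 22.
With common normal n = (−2, 4, 5) (|n| = 3√5), the distance is |11 − 22|/|n| = 11/(3√5) = 11√5/15.

11/(3√5)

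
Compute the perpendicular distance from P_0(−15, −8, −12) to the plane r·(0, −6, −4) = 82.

Normal vector n = (0, −6, −4), and n·(−15, −8, −12) − 82 = 14.
|n| = √(0 + 36 + 16) = 2√13, so the distance is |14|/(2√13) = 7√13/13.

7/√13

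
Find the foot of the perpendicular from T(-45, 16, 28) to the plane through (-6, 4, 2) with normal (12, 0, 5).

(-21, 16, 38)

The perpendicular from T has direction n = (12, 0, 5): r = (-45, 16, 28) + μ(12, 0, 5).
Substitute into the plane: n·(T + μn) = -62 gives -400 + 169μ = -62, so μ = 2.
Foot = (-45, 16, 28) + 2·(12, 0, 5) = (-21, 16, 38).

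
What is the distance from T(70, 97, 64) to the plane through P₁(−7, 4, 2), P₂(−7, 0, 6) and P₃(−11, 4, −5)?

9

P₁P₂ = (0, −4, 4) and P₁P₃ = (−4, 0, −7), so a normal is n = P₁P₂ × P₁P₃ = (28, −16, −16).
n = (28, −16, −16); n·P − (-292) = -324; |n| = 36; distance = 324/36 = 9.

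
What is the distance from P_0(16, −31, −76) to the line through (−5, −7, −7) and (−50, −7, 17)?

3√353

A direction vector is d = (−45, 0, 24).
AP = (21, −24, −69); AP·d = -2601, |AP|² = 5778, |d|² = 2601.
distance² = |AP|² − (AP·d)²/|d|² = 5778 − 6765201/2601 = 3177, so the distance is 3√353.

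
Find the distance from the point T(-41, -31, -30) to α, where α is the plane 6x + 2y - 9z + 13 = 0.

n = (6, 2, -9); n·P − (-13) = -25; |n| = 11; distance = 25/11.

25/11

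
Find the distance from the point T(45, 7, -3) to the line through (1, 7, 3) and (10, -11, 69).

A direction vector is d = (9, -18, 66).
AP = (44, 0, -6), and AP × d = (-108, -2958, -792).
|AP × d|² = 9388692 and |d|² = 4761, so the distance is √(9388692/4761) = √1972 = 2√493.

2√493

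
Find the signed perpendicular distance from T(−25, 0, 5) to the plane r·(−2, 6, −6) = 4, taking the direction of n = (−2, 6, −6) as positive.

8/√19

n·T − 4 = 16.
|n| = 2√19, so the signed distance is 8/√19.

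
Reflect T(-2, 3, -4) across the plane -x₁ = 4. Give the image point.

n = (-1, 0, 0), |n|² = 1, n·T − 4 = -2, so t = -2/1 = -2.
Foot F = T − (-2)·n = (-4, 3, -4); the reflection is 2F − T = (-6, 3, -4).

(-6, 3, -4)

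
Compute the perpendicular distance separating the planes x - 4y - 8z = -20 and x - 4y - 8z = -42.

With common normal n = (1, -4, -8) (|n| = 9), the distance is |(-20) − (-42)|/|n| = 22/9.

22/9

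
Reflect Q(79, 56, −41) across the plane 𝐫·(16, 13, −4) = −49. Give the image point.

With n = (16, 13, −4), the signed offset is (n·Q − (-49))/|n|² = 2205/441 = 5.
Q' = Q − 2t·n = (79, 56, −41) − 10·(16, 13, −4) = (−81, −74, −1).

(-81, -74, -1)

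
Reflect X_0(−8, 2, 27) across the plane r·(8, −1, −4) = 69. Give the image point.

(40, -4, 3)

n = (8, −1, −4), |n|² = 81, n·X_0 − 69 = -243, so t = -243/81 = -3.
Foot F = X_0 − (-3)·n = (16, −1, 15); the reflection is 2F − X_0 = (40, −4, 3).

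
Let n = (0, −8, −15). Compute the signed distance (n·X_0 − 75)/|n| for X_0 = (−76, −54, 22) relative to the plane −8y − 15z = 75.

27/17

n·X_0 − 75 = 27.
|n| = 17, so the signed distance is 27/17.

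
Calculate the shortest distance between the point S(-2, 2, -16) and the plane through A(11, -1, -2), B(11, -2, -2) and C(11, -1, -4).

13

AB = (0, -1, 0) and AC = (0, 0, -2), so a normal is n = AB × AC = (2, 0, 0).
d = |2·(-2) − 22| / √(4 + 0 + 0) = |-26| / 2 = 13.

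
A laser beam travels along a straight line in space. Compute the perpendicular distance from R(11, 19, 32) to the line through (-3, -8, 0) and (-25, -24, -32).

A direction vector is d = (-22, -16, -32).
AP = (14, 27, 32), and AP × d = (-352, -256, 370).
|AP × d|² = 326340 and |d|² = 1764, so the distance is √(326340/1764) = √185.

√185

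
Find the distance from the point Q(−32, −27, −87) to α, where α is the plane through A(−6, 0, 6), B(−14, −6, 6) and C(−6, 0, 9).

AB = (−8, −6, 0) and AC = (0, 0, 3), so a normal is n = AB × AC = (−18, 24, 0).
Then n·(−32, −27, −87) − 108 = −180.
|n| = √(324 + 576 + 0) = 30, so the distance is |-180|/30 = 6.

6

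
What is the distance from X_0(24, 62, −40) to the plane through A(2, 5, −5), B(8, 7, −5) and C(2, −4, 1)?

17/11

AB = (6, 2, 0) and AC = (0, −9, 6), so a normal is n = AB × AC = (12, −36, −54).
Then n·(24, 62, −40) − 114 = 102.
|n| = √(144 + 1296 + 2916) = 66, so the distance is |102|/66 = 17/11.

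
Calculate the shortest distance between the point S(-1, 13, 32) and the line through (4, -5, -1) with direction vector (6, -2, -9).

Direction vector d = (6, -2, -9).
AP = (-5, 18, 33); AP·d = -363, |AP|² = 1438, |d|² = 121.
distance² = |AP|² − (AP·d)²/|d|² = 1438 − 131769/121 = 349, so the distance is √349.

√349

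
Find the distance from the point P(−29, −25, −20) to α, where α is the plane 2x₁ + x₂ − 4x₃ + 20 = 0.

Normal vector n = (2, 1, −4), and n·(−29, −25, −20) − (−20) = 17.
|n| = √(4 + 1 + 16) = √21, so the distance is |17|/√21 = 17/√21.

17√21/21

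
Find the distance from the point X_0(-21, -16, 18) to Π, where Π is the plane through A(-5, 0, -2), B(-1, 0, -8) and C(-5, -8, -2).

AB = (4, 0, -6) and AC = (0, -8, 0), so a normal is n = AB × AC = (-48, 0, -32).
n = (-48, 0, -32); n·P − 304 = 128; |n| = 16√13; distance = 128/(16√13) = 8/√13.

8√13/13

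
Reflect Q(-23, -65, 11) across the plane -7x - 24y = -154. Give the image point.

(19, 79, 11)

n = (-7, -24, 0), |n|² = 625, n·Q − (-154) = 1875, so t = 1875/625 = 3.
Foot F = Q − 3·n = (-2, 7, 11); the reflection is 2F − Q = (19, 79, 11).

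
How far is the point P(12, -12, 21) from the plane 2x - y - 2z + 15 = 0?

3

Normal vector n = (2, -1, -2), and n·(12, -12, 21) - (-15) = 9.
|n| = √(4 + 1 + 4) = 3, so the distance is |9|/3 = 3.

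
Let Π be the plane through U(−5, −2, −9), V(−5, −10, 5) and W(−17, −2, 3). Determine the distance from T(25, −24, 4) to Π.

UV = (0, −8, 14) and UW = (−12, 0, 12), so a normal is n = UV × UW = (−96, −168, −96).
Then n·(25, −24, 4) − 1680 = −432.
|n| = √(9216 + 28224 + 9216) = 216, so the distance is |-432|/216 = 2.

2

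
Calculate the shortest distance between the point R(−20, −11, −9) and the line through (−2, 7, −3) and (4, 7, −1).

A direction vector is d = (6, 0, 2).
AP = (−18, −18, −6); AP·d = -120, |AP|² = 684, |d|² = 40.
distance² = |AP|² − (AP·d)²/|d|² = 684 − 14400/40 = 324, so the distance is 18.

18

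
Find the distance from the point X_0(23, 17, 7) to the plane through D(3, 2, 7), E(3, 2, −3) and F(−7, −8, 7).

5√2/2

DE = (0, 0, −10) and DF = (−10, −10, 0), so a normal is n = DE × DF = (−100, 100, 0).
Then n·(23, 17, 7) − (−100) = −500.
|n| = √(10000 + 10000 + 0) = 100√2, so the distance is |-500|/(100√2) = 5√2/2.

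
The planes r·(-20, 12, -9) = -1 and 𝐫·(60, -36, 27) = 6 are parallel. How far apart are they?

1/25

Divide the second equation by -3 to match normals: -20x₁ + 12x₂ - 9x₃ = -2.
With common normal n = (-20, 12, -9) (|n| = 25), the distance is |(-1) − (-2)|/|n| = 1/25.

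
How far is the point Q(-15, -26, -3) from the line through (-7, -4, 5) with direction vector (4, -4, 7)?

Direction vector d = (4, -4, 7).
AP = (-8, -22, -8), and AP × d = (-186, 24, 120).
|AP × d|² = 49572 and |d|² = 81, so the distance is √(49572/81) = √612 = 6√17.

6√17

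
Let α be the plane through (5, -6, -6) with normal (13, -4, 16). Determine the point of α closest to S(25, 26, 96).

(-27, 42, 32)

n = (13, -4, 16), |n|² = 441, and n·S − (-7) = 1764.
t = 1764/441 = 4, so the foot is S − t·n = (25, 26, 96) − 4·(13, -4, 16) = (-27, 42, 32).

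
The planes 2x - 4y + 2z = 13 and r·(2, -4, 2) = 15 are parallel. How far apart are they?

Both planes have normal n = (2, -4, 2), |n| = 2√6. Any point on the first plane is at distance |15 − 13|/|n| = 2/(2√6) = √6/6 from the second.

1/√6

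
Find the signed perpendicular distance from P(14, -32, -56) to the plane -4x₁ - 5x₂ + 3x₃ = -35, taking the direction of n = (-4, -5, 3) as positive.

-29√2/10

n·P − (-35) = -29.
|n| = 5√2, so the signed distance is -29√2/10.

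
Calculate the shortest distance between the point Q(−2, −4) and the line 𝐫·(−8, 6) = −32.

d = |(-8)·(-2) + 6·(-4) − (-32)| / √(64 + 36) = |24|/10 = 12/5.

12/5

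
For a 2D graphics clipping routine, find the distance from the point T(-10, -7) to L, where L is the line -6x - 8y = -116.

The normal to the line is n = (-6, -8) with |n| = 10.
|n·T − (-116)| = |116 − (-116)| = 232, so the distance is 232/10 = 116/5.

116/5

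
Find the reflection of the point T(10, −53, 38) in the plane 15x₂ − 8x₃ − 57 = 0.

(10, 67, -26)

With n = (0, 15, −8), the signed offset is (n·T − 57)/|n|² = -1156/289 = -4.
T' = T − 2t·n = (10, −53, 38) − (-8)·(0, 15, −8) = (10, 67, −26).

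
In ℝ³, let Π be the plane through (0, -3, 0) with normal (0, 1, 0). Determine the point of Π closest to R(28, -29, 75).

The perpendicular from R has direction n = (0, 1, 0): r = (28, -29, 75) + t(0, 1, 0).
Substitute into the plane: n·(R + tn) = -3 gives -29 + 1t = -3, so t = 26.
Foot = (28, -29, 75) + 26·(0, 1, 0) = (28, -3, 75).

(28, -3, 75)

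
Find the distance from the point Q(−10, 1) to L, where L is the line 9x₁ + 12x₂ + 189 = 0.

d = |9·(-10) + 12·1 − (-189)| / √(81 + 144) = |111|/15 = 37/5.

37/5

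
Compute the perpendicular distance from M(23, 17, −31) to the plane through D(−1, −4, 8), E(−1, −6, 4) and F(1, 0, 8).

5√21/7

DE = (0, −2, −4) and DF = (2, 4, 0), so a normal is n = DE × DF = (16, −8, 4).
d = |16·23 + (-8)·17 + 4·(-31) − 48| / √(256 + 64 + 16) = |60| / (4√21) = 15/√21.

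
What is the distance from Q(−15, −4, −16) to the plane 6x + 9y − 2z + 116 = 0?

Normal vector n = (6, 9, −2), and n·(−15, −4, −16) − (−116) = 22.
|n| = √(36 + 81 + 4) = 11, so the distance is |22|/11 = 2.

2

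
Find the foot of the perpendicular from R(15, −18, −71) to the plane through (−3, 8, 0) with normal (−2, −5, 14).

(7, -38, -15)

The perpendicular from R has direction n = (−2, −5, 14): r = (15, −18, −71) + t(−2, −5, 14).
Substitute into the plane: n·(R + tn) = -34 gives -934 + 225t = -34, so t = 4.
Foot = (15, −18, −71) + 4·(−2, −5, 14) = (7, −38, −15).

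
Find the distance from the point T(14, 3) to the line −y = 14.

The normal to the line is n = (0, −1) with |n| = 1.
|n·T − 14| = |-3 − 14| = 17, so the distance is 17/1 = 17.

17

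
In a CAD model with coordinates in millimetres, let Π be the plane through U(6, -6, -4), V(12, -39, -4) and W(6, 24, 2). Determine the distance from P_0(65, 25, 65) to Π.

7/5

UV = (6, -33, 0) and UW = (0, 30, 6), so a normal is n = UV × UW = (-198, -36, 180).
d = |(-198)·65 + (-36)·25 + 180·65 − (-1692)| / √(39204 + 1296 + 32400) = |-378| / 270 = 7/5.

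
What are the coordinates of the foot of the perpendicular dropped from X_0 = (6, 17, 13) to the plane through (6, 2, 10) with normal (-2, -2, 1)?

(0, 11, 16)

n = (-2, -2, 1), |n|² = 9, and n·X_0 − (-6) = -27.
t = -27/9 = -3, so the foot is X_0 − t·n = (6, 17, 13) − (-3)·(-2, -2, 1) = (0, 11, 16).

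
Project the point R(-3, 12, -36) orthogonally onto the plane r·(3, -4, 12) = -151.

(3, 4, -12)

The perpendicular from R has direction n = (3, -4, 12): r = (-3, 12, -36) + μ(3, -4, 12).
Substitute into the plane: n·(R + μn) = -151 gives -489 + 169μ = -151, so μ = 2.
Foot = (-3, 12, -36) + 2·(3, -4, 12) = (3, 4, -12).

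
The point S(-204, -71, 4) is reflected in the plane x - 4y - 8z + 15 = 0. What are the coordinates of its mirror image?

(-1850/9, -583/9, 148/9)

n = (1, -4, -8), |n|² = 81, n·S − (-15) = 63, so t = 63/81 = 7/9.
Foot F = S − (7/9)·n = (-1843/9, -611/9, 92/9); the reflection is 2F − S = (-1850/9, -583/9, 148/9).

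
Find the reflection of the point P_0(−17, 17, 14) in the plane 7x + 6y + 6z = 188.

With n = (7, 6, 6), the signed offset is (n·P_0 − 188)/|n|² = -121/121 = -1.
P_0' = P_0 − 2t·n = (−17, 17, 14) − (-2)·(7, 6, 6) = (−3, 29, 26).

(-3, 29, 26)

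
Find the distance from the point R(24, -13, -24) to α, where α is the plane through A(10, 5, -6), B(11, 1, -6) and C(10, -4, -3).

8√26/13

AB = (1, -4, 0) and AC = (0, -9, 3), so a normal is n = AB × AC = (-12, -3, -9).
d = |(-12)·24 + (-3)·(-13) + (-9)·(-24) − (-81)| / √(144 + 9 + 81) = |48| / (3√26) = 16/√26.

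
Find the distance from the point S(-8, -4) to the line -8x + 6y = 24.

The normal to the line is n = (-8, 6) with |n| = 10.
|n·S − 24| = |40 − 24| = 16, so the distance is 16/10 = 8/5.

8/5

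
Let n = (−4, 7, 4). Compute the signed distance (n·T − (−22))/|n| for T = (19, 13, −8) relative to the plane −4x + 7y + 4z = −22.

n·T − (-22) = 5.
|n| = 9, so the signed distance is 5/9.

5/9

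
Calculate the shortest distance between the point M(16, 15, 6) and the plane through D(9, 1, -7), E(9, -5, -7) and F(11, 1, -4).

5√13/13

DE = (0, -6, 0) and DF = (2, 0, 3), so a normal is n = DE × DF = (-18, 0, 12).
Then n·(16, 15, 6) - (-246) = 30.
|n| = √(324 + 0 + 144) = 6√13, so the distance is |30|/(6√13) = 5/√13.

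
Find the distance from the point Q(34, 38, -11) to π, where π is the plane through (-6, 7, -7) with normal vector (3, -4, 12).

4

The plane has equation n·(r − (-6, 7, -7)) = 0, i.e. n·r = -130.
Then n·(34, 38, -11) - (-130) = -52.
|n| = √(9 + 16 + 144) = 13, so the distance is |-52|/13 = 4.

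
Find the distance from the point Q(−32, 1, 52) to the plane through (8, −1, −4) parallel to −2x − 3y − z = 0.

9√14/7

Parallel planes share the normal n = (−2, −3, −1); since (8, −1, −4) lies on the plane, its equation is −2x − 3y − z = -9.
d = |(-2)·(-32) + (-3)·1 + (-1)·52 − (-9)| / √(4 + 9 + 1) = |18| / √14 = 9√14/7.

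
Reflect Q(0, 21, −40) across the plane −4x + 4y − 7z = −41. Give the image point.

With n = (−4, 4, −7), the signed offset is (n·Q − (-41))/|n|² = 405/81 = 5.
Q' = Q − 2t·n = (0, 21, −40) − 10·(−4, 4, −7) = (40, −19, 30).

(40, -19, 30)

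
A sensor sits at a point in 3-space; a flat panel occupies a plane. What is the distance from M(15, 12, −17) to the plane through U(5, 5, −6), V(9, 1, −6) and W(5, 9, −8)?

5√6/6

UV = (4, −4, 0) and UW = (0, 4, −2), so a normal is n = UV × UW = (8, 8, 16).
Then n·(15, 12, −17) − (−16) = −40.
|n| = √(64 + 64 + 256) = 8√6, so the distance is |-40|/(8√6) = 5/√6.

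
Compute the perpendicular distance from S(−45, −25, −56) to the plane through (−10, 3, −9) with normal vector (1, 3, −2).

25√14/14

The plane has equation n·(r − (−10, 3, −9)) = 0, i.e. n·r = 17.
d = |1·(-45) + 3·(-25) + (-2)·(-56) − 17| / √(1 + 9 + 4) = |-25| / √14 = 25√14/14.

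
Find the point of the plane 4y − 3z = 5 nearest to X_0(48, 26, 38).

n = (0, 4, −3), |n|² = 25, and n·X_0 − 5 = -15.
t = -15/25 = -3/5, so the foot is X_0 − t·n = (48, 26, 38) − (-3/5)·(0, 4, −3) = (48, 142/5, 181/5).

(48, 142/5, 181/5)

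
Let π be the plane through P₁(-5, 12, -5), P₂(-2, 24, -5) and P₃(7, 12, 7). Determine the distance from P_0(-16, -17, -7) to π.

P₁P₂ = (3, 12, 0) and P₁P₃ = (12, 0, 12), so a normal is n = P₁P₂ × P₁P₃ = (144, -36, -144).
d = |144·(-16) + (-36)·(-17) + (-144)·(-7) − (-432)| / √(20736 + 1296 + 20736) = |-252| / (36√33) = 7/√33.

7√33/33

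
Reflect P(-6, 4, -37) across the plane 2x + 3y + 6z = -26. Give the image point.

With n = (2, 3, 6), the signed offset is (n·P − (-26))/|n|² = -196/49 = -4.
P' = P − 2t·n = (-6, 4, -37) − (-8)·(2, 3, 6) = (10, 28, 11).

(10, 28, 11)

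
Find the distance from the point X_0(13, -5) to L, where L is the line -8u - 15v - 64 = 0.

93/17

The normal to the line is n = (-8, -15) with |n| = 17.
|n·X_0 − 64| = |-29 − 64| = 93, so the distance is 93/17.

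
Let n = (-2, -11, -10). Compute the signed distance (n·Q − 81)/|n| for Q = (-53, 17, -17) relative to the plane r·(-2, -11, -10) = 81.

8/15

n·Q − 81 = 8.
|n| = 15, so the signed distance is 8/15.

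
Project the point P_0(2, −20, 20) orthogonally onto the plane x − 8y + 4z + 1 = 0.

n = (1, −8, 4), |n|² = 81, and n·P_0 − (-1) = 243.
t = 243/81 = 3, so the foot is P_0 − t·n = (2, −20, 20) − 3·(1, −8, 4) = (−1, 4, 8).

(-1, 4, 8)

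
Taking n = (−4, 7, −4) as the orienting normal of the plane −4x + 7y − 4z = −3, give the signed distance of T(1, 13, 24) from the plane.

-2/3

n·T − (-3) = -6.
|n| = 9, so the signed distance is -6/9 = -2/3.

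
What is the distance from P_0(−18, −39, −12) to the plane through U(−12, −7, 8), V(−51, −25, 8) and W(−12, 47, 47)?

UV = (−39, −18, 0) and UW = (0, 54, 39), so a normal is n = UV × UW = (−702, 1521, −2106).
d = |(-702)·(-18) + 1521·(-39) + (-2106)·(-12) − (-19071)| / √(492804 + 2313441 + 4435236) = |-2340| / 2691 = 20/23.

20/23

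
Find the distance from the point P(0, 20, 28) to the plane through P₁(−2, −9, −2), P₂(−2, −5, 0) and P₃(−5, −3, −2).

9

P₁P₂ = (0, 4, 2) and P₁P₃ = (−3, 6, 0), so a normal is n = P₁P₂ × P₁P₃ = (−12, −6, 12).
Then n·(0, 20, 28) − 54 = 162.
|n| = √(144 + 36 + 144) = 18, so the distance is |162|/18 = 9.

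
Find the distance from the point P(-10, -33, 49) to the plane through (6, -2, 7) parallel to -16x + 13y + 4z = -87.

Parallel planes share the normal n = (-16, 13, 4); since (6, -2, 7) lies on the plane, its equation is -16x + 13y + 4z = -94.
d = |(-16)·(-10) + 13·(-33) + 4·49 − (-94)| / √(256 + 169 + 16) = |21| / 21 = 1.

1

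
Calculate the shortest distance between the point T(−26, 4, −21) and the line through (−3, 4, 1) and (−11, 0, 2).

A direction vector is d = (−8, −4, 1).
AP = (−23, 0, −22), and AP × d = (−88, 199, 92).
|AP × d|² = 55809 and |d|² = 81, so the distance is √(55809/81) = √689.

√689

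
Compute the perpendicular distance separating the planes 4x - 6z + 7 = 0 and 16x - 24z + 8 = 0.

Divide the second equation by 4 to match normals: 4x - 6z = -2.
Both planes have normal n = (4, 0, -6), |n| = 2√13. Any point on the first plane is at distance |(-2) − (-7)|/|n| = 5/(2√13) from the second.

5√13/26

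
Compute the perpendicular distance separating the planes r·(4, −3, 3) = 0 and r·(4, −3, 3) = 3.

3/√34

Both planes have normal n = (4, −3, 3), |n| = √34. Any point on the first plane is at distance |3 − 0|/|n| = 3/√34 = 3√34/34 from the second.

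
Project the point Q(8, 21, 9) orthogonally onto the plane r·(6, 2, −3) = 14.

(2, 19, 12)

The perpendicular from Q has direction n = (6, 2, −3): r = (8, 21, 9) + λ(6, 2, −3).
Substitute into the plane: n·(Q + λn) = 14 gives 63 + 49λ = 14, so λ = -1.
Foot = (8, 21, 9) + (-1)·(6, 2, −3) = (2, 19, 12).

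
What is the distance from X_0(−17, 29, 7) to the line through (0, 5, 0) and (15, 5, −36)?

A direction vector is d = (15, 0, −36).
AP = (−17, 24, 7), and AP × d = (−864, −507, −360).
|AP × d|² = 1133145 and |d|² = 1521, so the distance is √(1133145/1521) = √745.

√745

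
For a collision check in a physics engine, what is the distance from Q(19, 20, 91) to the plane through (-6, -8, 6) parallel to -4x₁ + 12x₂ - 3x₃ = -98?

19/13

Parallel planes share the normal n = (-4, 12, -3); since (-6, -8, 6) lies on the plane, its equation is -4x₁ + 12x₂ - 3x₃ = -90.
Then n·(19, 20, 91) - (-90) = -19.
|n| = √(16 + 144 + 9) = 13, so the distance is |-19|/13 = 19/13.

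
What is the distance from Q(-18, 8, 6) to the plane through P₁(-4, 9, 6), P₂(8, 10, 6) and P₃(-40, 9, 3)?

P₁P₂ = (12, 1, 0) and P₁P₃ = (-36, 0, -3), so a normal is n = P₁P₂ × P₁P₃ = (-3, 36, 36).
Then n·(-18, 8, 6) - 552 = 6.
|n| = √(9 + 1296 + 1296) = 51, so the distance is |6|/51 = 2/17.

2/17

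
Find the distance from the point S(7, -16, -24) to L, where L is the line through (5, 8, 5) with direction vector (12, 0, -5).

Direction vector d = (12, 0, -5).
AP = (2, -24, -29), and AP × d = (120, -338, 288).
|AP × d|² = 211588 and |d|² = 169, so the distance is √(211588/169) = √1252 = 2√313.

2√313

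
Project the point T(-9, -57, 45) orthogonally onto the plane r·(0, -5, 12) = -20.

The perpendicular from T has direction n = (0, -5, 12): r = (-9, -57, 45) + μ(0, -5, 12).
Substitute into the plane: n·(T + μn) = -20 gives 825 + 169μ = -20, so μ = -5.
Foot = (-9, -57, 45) + (-5)·(0, -5, 12) = (-9, -32, -15).

(-9, -32, -15)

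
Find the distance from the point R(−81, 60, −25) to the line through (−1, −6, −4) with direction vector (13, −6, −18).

3√1009

Direction vector d = (13, −6, −18).
AP = (−80, 66, −21); AP·d = -1058, |AP|² = 11197, |d|² = 529.
distance² = |AP|² − (AP·d)²/|d|² = 11197 − 1119364/529 = 9081, so the distance is 3√1009.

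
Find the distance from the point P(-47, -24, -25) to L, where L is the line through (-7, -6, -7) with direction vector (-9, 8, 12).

Direction vector d = (-9, 8, 12).
AP = (-40, -18, -18); AP·d = 0, |AP|² = 2248, |d|² = 289.
distance² = |AP|² − (AP·d)²/|d|² = 2248 − 0/289 = 2248, so the distance is 2√562.

2√562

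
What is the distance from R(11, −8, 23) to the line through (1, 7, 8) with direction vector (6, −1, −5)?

5√22

Direction vector d = (6, −1, −5).
AP = (10, −15, 15), and AP × d = (90, 140, 80).
|AP × d|² = 34100 and |d|² = 62, so the distance is √(34100/62) = √550 = 5√22.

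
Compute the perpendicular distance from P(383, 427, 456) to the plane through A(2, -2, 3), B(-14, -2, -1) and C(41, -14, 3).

AB = (-16, 0, -4) and AC = (39, -12, 0), so a normal is n = AB × AC = (-48, -156, 192).
n = (-48, -156, 192); n·P − 792 = 1764; |n| = 252; distance = 1764/252 = 7.

7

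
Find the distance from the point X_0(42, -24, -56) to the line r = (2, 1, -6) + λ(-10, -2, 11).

15√5

Direction vector d = (-10, -2, 11).
AP = (40, -25, -50); AP·d = -900, |AP|² = 4725, |d|² = 225.
distance² = |AP|² − (AP·d)²/|d|² = 4725 − 810000/225 = 1125, so the distance is 15√5.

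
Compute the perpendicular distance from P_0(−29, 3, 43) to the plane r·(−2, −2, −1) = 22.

Normal vector n = (−2, −2, −1), and n·(−29, 3, 43) − 22 = −13.
|n| = √(4 + 4 + 1) = 3, so the distance is |-13|/3 = 13/3.

13/3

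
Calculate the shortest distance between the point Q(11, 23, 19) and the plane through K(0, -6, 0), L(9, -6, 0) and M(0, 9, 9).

8/√34

KL = (9, 0, 0) and KM = (0, 15, 9), so a normal is n = KL × KM = (0, -81, 135).
d = |(-81)·23 + 135·19 − 486| / √(0 + 6561 + 18225) = |216| / (27√34) = 8/√34.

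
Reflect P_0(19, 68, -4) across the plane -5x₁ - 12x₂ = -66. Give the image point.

n = (-5, -12, 0), |n|² = 169, n·P_0 − (-66) = -845, so t = -845/169 = -5.
Foot F = P_0 − (-5)·n = (-6, 8, -4); the reflection is 2F − P_0 = (-31, -52, -4).

(-31, -52, -4)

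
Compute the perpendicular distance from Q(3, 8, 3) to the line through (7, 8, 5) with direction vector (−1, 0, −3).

Direction vector d = (−1, 0, −3).
AP = (−4, 0, −2); AP·d = 10, |AP|² = 20, |d|² = 10.
distance² = |AP|² − (AP·d)²/|d|² = 20 − 100/10 = 10, so the distance is √10.

√10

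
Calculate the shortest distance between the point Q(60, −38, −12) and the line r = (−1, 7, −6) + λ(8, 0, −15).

3√514

Direction vector d = (8, 0, −15).
AP = (61, −45, −6), and AP × d = (675, 867, 360).
|AP × d|² = 1336914 and |d|² = 289, so the distance is √(1336914/289) = √4626 = 3√514.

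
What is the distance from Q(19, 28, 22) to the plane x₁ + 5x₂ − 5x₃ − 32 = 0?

Normal vector n = (1, 5, −5), and n·(19, 28, 22) − 32 = 17.
|n| = √(1 + 25 + 25) = √51, so the distance is |17|/√51 = 17/√51.

17/√51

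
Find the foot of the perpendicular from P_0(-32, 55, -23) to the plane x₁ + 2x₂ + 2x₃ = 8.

n = (1, 2, 2), |n|² = 9, and n·P_0 − 8 = 24.
t = 24/9 = 8/3, so the foot is P_0 − t·n = (-32, 55, -23) − (8/3)·(1, 2, 2) = (-104/3, 149/3, -85/3).

(-104/3, 149/3, -85/3)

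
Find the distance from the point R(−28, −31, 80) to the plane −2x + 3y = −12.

d = |(-2)·(-28) + 3·(-31) − (-12)| / √(4 + 9 + 0) = |-25| / √13 = 25√13/13.

25/√13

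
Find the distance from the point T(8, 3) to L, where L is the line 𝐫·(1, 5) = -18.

d = |1·8 + 5·3 − (-18)| / √(1 + 25) = |41|/√26 = 41√26/26.

41√26/26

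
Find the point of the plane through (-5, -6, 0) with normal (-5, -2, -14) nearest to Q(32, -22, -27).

(37, -20, -13)

The perpendicular from Q has direction n = (-5, -2, -14): r = (32, -22, -27) + λ(-5, -2, -14).
Substitute into the plane: n·(Q + λn) = 37 gives 262 + 225λ = 37, so λ = -1.
Foot = (32, -22, -27) + (-1)·(-5, -2, -14) = (37, -20, -13).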